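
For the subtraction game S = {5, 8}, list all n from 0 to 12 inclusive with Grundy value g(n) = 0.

0, 1, 2, 3, 4

Compute g(0), g(1), … for moves {5, 8}:
k:     0  1  2  3  4  5  6  7  8  9 10 11 12
g(k):  0  0  0  0  0  1  1  1  1  1  2  2  2
The P-positions (g = 0) in 0..12 are 0, 1, 2, 3, 4.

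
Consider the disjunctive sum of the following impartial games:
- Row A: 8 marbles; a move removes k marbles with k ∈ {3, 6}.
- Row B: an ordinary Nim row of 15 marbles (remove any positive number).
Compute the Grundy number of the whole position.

13

Grundy values for row A (subtraction set {3, 6}):
g(0) = mex{} = 0
g(1) = mex{} = 0
g(2) = mex{} = 0
g(3) = mex{0} = 1
g(4) = mex{0} = 1
g(5) = mex{0} = 1
g(6) = mex{0,1} = 2
g(7) = mex{0,1} = 2
g(8) = mex{0,1} = 2
So g(8) = 2.
Row B is a plain Nim row of size 15, so its Grundy value is 15.
The value of a disjunctive sum is the nim-sum of the parts.
Combined value = 2 XOR 15 = 13.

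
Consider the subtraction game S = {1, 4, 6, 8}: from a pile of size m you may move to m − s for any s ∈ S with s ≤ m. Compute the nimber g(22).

3

Build the Grundy sequence with g(k) = mex{g(k−s) : s ∈ {1, 4, 6, 8}, s ≤ k}:
k:     0  1  2  3  4  5  6  7  8  9 10 11 12 13 14 15 16 17 18 19 20 21 22
g(k):  0  1  0  1  2  0  1  0  1  2  3  2  0  1  0  1  2  0  1  0  1  2  3
So g(22) = 3.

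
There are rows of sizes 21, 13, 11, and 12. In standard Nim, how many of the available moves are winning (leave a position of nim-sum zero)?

1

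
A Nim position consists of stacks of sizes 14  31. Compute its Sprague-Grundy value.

Compute the nim-sum pairwise:
14 ^ 31 = 17

17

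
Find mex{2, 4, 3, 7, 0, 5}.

0 is in the set but 1 is not, so the mex is 1.

1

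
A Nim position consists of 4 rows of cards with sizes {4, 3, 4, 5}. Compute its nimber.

6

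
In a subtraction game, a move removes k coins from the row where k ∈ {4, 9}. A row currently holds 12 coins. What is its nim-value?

Build the Grundy sequence with g(k) = mex{g(k−s) : s ∈ {4, 9}, s ≤ k}:
g(0) = mex{} = 0
g(1) = mex{} = 0
g(2) = mex{} = 0
g(3) = mex{} = 0
g(4) = mex{0} = 1
g(5) = mex{0} = 1
g(6) = mex{0} = 1
g(7) = mex{0} = 1
g(8) = mex{1} = 0
g(9) = mex{0,1} = 2
g(10) = mex{0,1} = 2
g(11) = mex{0,1} = 2
g(12) = mex{0} = 1
So g(12) = 1.

1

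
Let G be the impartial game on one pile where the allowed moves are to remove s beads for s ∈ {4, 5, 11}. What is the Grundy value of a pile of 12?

3

Build the Grundy sequence with g(k) = mex{g(k−s) : s ∈ {4, 5, 11}, s ≤ k}:
k:     0  1  2  3  4  5  6  7  8  9 10 11 12
g(k):  0  0  0  0  1  1  1  1  2  0  0  2  3
So g(12) = 3.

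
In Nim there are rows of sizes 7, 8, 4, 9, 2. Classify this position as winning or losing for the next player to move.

Nim-sum: 7 ^ 8 ^ 4 ^ 9 ^ 2 = 0.
The nim-sum is 0, so this is a P-position: the player to move is in a losing position under optimal play.

Losing position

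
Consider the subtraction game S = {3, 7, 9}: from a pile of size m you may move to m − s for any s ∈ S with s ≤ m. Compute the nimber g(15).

Build the Grundy sequence with g(k) = mex{g(k−s) : s ∈ {3, 7, 9}, s ≤ k}:
k:     0  1  2  3  4  5  6  7  8  9 10 11 12 13 14 15
g(k):  0  0  0  1  1  1  0  2  2  1  3  3  0  2  0  1
So g(15) = 1.

1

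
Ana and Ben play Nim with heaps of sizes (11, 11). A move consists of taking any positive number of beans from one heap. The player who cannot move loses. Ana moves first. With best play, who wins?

Bitwise XOR of the heap sizes:
  1011  (11)
  1011  (11)
  ----
  0000  (0)
The nim-sum is 0, so this is a P-position: the player to move is in a losing position under optimal play; Ana is about to move from it and so loses — Ben wins.

Ben wins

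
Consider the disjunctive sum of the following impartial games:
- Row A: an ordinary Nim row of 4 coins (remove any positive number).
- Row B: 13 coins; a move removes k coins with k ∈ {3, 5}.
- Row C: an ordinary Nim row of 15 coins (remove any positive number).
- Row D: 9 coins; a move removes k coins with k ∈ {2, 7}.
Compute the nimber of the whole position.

Row A is a plain Nim row of size 4, so its Grundy value is 4.
For row B, compute g(0), g(1), … with moves {3, 5}:
k:     0  1  2  3  4  5  6  7  8  9 10 11 12 13
g(k):  0  0  0  1  1  1  2  2  0  0  0  1  1  1
So g(13) = 1.
Row C is a plain Nim row of size 15, so its Grundy value is 15.
Build the Grundy sequence for row D with g(k) = mex{g(k−s) : s ∈ {2, 7}, s ≤ k}:
k:     0  1  2  3  4  5  6  7  8  9
g(k):  0  0  1  1  0  0  1  1  2  0
So g(9) = 0.
The value of a disjunctive sum is the nim-sum of the parts.
Combined value = 4 XOR 1 XOR 15 XOR 0 = 10.

10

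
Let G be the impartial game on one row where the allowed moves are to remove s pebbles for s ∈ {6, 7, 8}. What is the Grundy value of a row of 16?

0

Grundy values for subtraction set {6, 7, 8}:
k:     0  1  2  3  4  5  6  7  8  9 10 11 12 13 14 15 16
g(k):  0  0  0  0  0  0  1  1  1  1  1  1  2  2  0  0  0
So g(16) = 0.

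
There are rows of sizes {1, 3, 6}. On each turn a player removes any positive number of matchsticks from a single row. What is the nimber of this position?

4

Nim-sum: 1 ^ 3 ^ 6 = 4.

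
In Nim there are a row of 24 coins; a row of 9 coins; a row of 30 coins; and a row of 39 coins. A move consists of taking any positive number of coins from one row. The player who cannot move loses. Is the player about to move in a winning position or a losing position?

Compute the nim-sum pairwise:
24 ⊕ 9 = 17
17 ⊕ 30 = 15
15 ⊕ 39 = 40
The nim-sum is 40 ≠ 0, so this is an N-position: the player to move can win.

Winning position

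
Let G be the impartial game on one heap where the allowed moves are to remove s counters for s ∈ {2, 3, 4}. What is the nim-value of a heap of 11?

Grundy values for subtraction set {2, 3, 4}:
g(0) = mex{} = 0
g(1) = mex{} = 0
g(2) = mex{0} = 1
g(3) = mex{0} = 1
g(4) = mex{0,1} = 2
g(5) = mex{0,1} = 2
g(6) = mex{1,2} = 0
g(7) = mex{1,2} = 0
g(8) = mex{0,2} = 1
g(9) = mex{0,2} = 1
g(10) = mex{0,1} = 2
g(11) = mex{0,1} = 2
So g(11) = 2.

2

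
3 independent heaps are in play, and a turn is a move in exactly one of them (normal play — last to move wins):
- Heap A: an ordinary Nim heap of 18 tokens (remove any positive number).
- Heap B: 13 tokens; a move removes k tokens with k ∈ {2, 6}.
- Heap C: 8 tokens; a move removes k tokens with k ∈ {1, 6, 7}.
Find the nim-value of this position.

16

Heap A is a plain Nim heap of size 18, so its Grundy value is 18.
For heap B, compute g(0), g(1), … with moves {2, 6}:
k:     0  1  2  3  4  5  6  7  8  9 10 11 12 13
g(k):  0  0  1  1  0  0  1  1  0  0  1  1  0  0
So g(13) = 0.
Grundy values for heap C (subtraction set {1, 6, 7}):
g(0) = mex{} = 0
g(1) = mex{0} = 1
g(2) = mex{1} = 0
g(3) = mex{0} = 1
g(4) = mex{1} = 0
g(5) = mex{0} = 1
g(6) = mex{0,1} = 2
g(7) = mex{0,1,2} = 3
g(8) = mex{0,1,3} = 2
So g(8) = 2.
The value of a disjunctive sum is the nim-sum of the parts.
Combined value = 18 XOR 0 XOR 2 = 16.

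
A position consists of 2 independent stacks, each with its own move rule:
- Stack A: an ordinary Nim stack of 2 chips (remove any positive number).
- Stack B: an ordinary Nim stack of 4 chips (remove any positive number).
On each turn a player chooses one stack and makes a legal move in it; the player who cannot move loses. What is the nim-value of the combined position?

Stack A is a plain Nim stack of size 2, so its Grundy value is 2.
Stack B is a plain Nim stack of size 4, so its Grundy value is 4.
By the Sprague-Grundy theorem, the Grundy value of a sum of independent games is the XOR of the component values.
Combined value = 2 ⊕ 4 = 6.

6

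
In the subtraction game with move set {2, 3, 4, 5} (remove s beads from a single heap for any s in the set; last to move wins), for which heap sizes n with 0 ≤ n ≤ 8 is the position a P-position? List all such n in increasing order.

Build the Grundy sequence with g(k) = mex{g(k−s) : s ∈ {2, 3, 4, 5}, s ≤ k}:
g(0) = mex{} = 0
g(1) = mex{} = 0
g(2) = mex{0} = 1
g(3) = mex{0} = 1
g(4) = mex{0,1} = 2
g(5) = mex{0,1} = 2
g(6) = mex{0,1,2} = 3
g(7) = mex{1,2} = 0
g(8) = mex{1,2,3} = 0
The P-positions (g = 0) in 0..8 are 0, 1, 7, 8.

0, 1, 7, 8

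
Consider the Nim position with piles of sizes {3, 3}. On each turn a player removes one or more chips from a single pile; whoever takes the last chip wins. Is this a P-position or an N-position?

Nim-sum: 3 XOR 3 = 0.
The nim-sum is 0, so this is a P-position: the player to move is in a losing position under optimal play.

P-position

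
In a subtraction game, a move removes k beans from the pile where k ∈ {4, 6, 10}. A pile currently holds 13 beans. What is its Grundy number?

Grundy values for subtraction set {4, 6, 10}:
k:     0  1  2  3  4  5  6  7  8  9 10 11 12 13
g(k):  0  0  0  0  1  1  1  1  2  2  2  2  3  3
So g(13) = 3.

3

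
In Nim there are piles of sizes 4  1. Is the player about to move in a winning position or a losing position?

Winning position

Nim-sum: 4 ^ 1 = 5.
The nim-sum is 5 ≠ 0, so this is an N-position: the player to move can win.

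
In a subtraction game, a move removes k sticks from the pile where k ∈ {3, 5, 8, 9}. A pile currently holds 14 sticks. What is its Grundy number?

0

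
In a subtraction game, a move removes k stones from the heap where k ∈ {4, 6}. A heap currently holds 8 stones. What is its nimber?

2

Grundy values for subtraction set {4, 6}:
k:     0  1  2  3  4  5  6  7  8
g(k):  0  0  0  0  1  1  1  1  2
So g(8) = 2.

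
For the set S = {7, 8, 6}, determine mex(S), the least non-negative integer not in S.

0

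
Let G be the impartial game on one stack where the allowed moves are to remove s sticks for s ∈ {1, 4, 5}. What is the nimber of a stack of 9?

1

Grundy values for subtraction set {1, 4, 5}:
k:     0  1  2  3  4  5  6  7  8  9
g(k):  0  1  0  1  2  3  2  3  0  1
So g(9) = 1.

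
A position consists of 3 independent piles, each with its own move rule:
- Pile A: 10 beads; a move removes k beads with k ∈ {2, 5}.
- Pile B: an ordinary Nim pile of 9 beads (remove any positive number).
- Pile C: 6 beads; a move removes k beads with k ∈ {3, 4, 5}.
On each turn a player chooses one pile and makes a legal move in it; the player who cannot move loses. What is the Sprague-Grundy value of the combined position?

10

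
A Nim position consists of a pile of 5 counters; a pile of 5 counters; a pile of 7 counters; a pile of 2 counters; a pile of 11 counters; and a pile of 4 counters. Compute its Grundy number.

Compute the nim-sum pairwise:
5 XOR 5 = 0
0 XOR 7 = 7
7 XOR 2 = 5
5 XOR 11 = 14
14 XOR 4 = 10

10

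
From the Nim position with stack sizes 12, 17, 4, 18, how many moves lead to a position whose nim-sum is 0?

1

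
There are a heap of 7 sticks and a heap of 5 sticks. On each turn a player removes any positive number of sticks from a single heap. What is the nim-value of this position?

2

In binary:
  111  (7)
  101  (5)
  ---
  010  (2)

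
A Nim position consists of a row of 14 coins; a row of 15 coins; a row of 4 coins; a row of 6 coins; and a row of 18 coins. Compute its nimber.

Bitwise XOR of the heap sizes:
  01110  (14)
  01111  (15)
  00100  (4)
  00110  (6)
  10010  (18)
  -----
  10001  (17)

17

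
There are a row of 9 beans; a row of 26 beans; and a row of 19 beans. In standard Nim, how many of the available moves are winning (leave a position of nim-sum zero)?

0

Bitwise XOR of the heap sizes:
  01001  (9)
  11010  (26)
  10011  (19)
  -----
  00000  (0)
The nim-sum is already 0, so every move leaves a nonzero nim-sum — there are no winning moves.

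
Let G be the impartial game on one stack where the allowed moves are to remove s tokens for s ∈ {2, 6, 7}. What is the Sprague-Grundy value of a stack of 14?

0

Compute g(0), g(1), … for moves {2, 6, 7}:
k:     0  1  2  3  4  5  6  7  8  9 10 11 12 13 14
g(k):  0  0  1  1  0  0  1  1  2  0  3  1  2  0  0
So g(14) = 0.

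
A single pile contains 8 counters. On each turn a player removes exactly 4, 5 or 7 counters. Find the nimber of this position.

2

Grundy values for subtraction set {4, 5, 7}:
g(0) = mex{} = 0
g(1) = mex{} = 0
g(2) = mex{} = 0
g(3) = mex{} = 0
g(4) = mex{0} = 1
g(5) = mex{0} = 1
g(6) = mex{0} = 1
g(7) = mex{0} = 1
g(8) = mex{0,1} = 2
So g(8) = 2.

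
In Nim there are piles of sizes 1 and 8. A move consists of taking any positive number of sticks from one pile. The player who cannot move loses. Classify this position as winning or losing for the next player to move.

Nim-sum: 1 ^ 8 = 9.
The nim-sum is 9 ≠ 0, so this is an N-position: the player to move can win.

Winning position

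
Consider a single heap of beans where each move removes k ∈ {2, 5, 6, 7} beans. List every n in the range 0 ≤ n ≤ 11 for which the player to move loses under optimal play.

0, 1, 4

Compute g(0), g(1), … for moves {2, 5, 6, 7}:
k:     0  1  2  3  4  5  6  7  8  9 10 11
g(k):  0  0  1  1  0  2  1  3  2  2  3  3
The P-positions (g = 0) in 0..11 are 0, 1, 4.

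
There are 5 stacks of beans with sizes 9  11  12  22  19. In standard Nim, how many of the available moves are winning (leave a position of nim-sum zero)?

Compute the nim-sum pairwise:
9 ^ 11 = 2
2 ^ 12 = 14
14 ^ 22 = 24
24 ^ 19 = 11
The overall nim-sum is X = 11. A stack of size p has a winning move iff p XOR X < p (reduce it to p XOR X).
  9: 9 XOR 11 = 2 < 9 — winning move (to 2).
  11: 11 XOR 11 = 0 < 11 — winning move (to 0).
  12: 12 XOR 11 = 7 < 12 — winning move (to 7).
  22: 22 XOR 11 = 29 ≥ 22 — no move.
  19: 19 XOR 11 = 24 ≥ 19 — no move.
That gives 3 winning moves.

3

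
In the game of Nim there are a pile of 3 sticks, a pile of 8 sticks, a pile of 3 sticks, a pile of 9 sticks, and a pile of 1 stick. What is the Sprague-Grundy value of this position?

0

Write each in binary and XOR column by column:
  0011  (3)
  1000  (8)
  0011  (3)
  1001  (9)
  0001  (1)
  ----
  0000  (0)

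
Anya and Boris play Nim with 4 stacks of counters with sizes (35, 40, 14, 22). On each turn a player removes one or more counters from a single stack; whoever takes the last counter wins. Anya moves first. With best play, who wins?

Anya wins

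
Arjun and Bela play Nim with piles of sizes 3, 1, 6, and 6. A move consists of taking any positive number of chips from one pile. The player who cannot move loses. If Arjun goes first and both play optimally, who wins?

Compute the nim-sum pairwise:
3 ^ 1 = 2
2 ^ 6 = 4
4 ^ 6 = 2
The nim-sum is 2 ≠ 0, so this is an N-position: the player to move can win; Arjun has a winning move.

Arjun wins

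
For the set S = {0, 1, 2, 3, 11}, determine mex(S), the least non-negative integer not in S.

The values 0, 1, 2, 3 are all present; 4 is the first non-negative integer missing from the set.

4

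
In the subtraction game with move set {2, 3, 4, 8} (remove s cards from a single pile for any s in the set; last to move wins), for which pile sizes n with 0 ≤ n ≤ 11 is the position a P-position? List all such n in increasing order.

0, 1, 6, 7

Grundy values for subtraction set {2, 3, 4, 8}:
k:     0  1  2  3  4  5  6  7  8  9 10 11
g(k):  0  0  1  1  2  2  0  0  1  1  2  2
The P-positions (g = 0) in 0..11 are 0, 1, 6, 7.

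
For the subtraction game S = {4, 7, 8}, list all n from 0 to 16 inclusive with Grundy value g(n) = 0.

0, 1, 2, 3, 12, 13, 14, 15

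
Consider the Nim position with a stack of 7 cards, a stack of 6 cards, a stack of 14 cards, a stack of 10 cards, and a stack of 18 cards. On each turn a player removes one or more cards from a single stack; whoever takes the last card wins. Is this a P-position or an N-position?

Compute the nim-sum pairwise:
7 XOR 6 = 1
1 XOR 14 = 15
15 XOR 10 = 5
5 XOR 18 = 23
The nim-sum is 23 ≠ 0, so this is an N-position: the player to move can win.

N-position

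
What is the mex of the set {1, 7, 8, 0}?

2

The values 0, 1 are all present; 2 is the first non-negative integer missing from the set.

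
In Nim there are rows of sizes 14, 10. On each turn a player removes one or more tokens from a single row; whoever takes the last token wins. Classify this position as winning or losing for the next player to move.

Winning position

Nim-sum: 14 XOR 10 = 4.
The nim-sum is 4 ≠ 0, so this is an N-position: the player to move can win.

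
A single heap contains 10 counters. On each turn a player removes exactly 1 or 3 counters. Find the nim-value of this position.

0

Grundy values for subtraction set {1, 3}:
g(0) = mex{} = 0
g(1) = mex{0} = 1
g(2) = mex{1} = 0
g(3) = mex{0} = 1
g(4) = mex{1} = 0
g(5) = mex{0} = 1
g(6) = mex{1} = 0
g(7) = mex{0} = 1
g(8) = mex{1} = 0
g(9) = mex{0} = 1
g(10) = mex{1} = 0
So g(10) = 0.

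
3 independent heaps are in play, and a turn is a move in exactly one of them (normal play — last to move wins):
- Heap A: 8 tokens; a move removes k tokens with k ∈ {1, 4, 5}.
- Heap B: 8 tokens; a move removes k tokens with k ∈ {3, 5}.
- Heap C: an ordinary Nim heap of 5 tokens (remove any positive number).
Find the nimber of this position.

5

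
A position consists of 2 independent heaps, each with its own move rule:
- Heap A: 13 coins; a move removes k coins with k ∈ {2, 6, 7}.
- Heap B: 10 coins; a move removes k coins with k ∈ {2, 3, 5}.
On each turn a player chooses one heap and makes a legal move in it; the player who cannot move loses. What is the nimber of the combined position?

For heap A, compute g(0), g(1), … with moves {2, 6, 7}:
g(0) = mex{} = 0
g(1) = mex{} = 0
g(2) = mex{0} = 1
g(3) = mex{0} = 1
g(4) = mex{1} = 0
g(5) = mex{1} = 0
g(6) = mex{0} = 1
g(7) = mex{0} = 1
g(8) = mex{0,1} = 2
g(9) = mex{1} = 0
g(10) = mex{0,1,2} = 3
g(11) = mex{0} = 1
g(12) = mex{0,1,3} = 2
g(13) = mex{1} = 0
So g(13) = 0.
Grundy values for heap B (subtraction set {2, 3, 5}):
k:     0  1  2  3  4  5  6  7  8  9 10
g(k):  0  0  1  1  2  2  3  0  0  1  1
So g(10) = 1.
By the Sprague-Grundy theorem, the Grundy value of a sum of independent games is the XOR of the component values.
Combined value = 0 ⊕ 1 = 1.

1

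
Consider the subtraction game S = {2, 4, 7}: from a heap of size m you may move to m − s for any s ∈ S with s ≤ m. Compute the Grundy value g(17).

1

Grundy values for subtraction set {2, 4, 7}:
k:     0  1  2  3  4  5  6  7  8  9 10 11 12 13 14 15 16 17
g(k):  0  0  1  1  2  2  0  3  1  0  2  1  0  2  1  0  2  1
So g(17) = 1.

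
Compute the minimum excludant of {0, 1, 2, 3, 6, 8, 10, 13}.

4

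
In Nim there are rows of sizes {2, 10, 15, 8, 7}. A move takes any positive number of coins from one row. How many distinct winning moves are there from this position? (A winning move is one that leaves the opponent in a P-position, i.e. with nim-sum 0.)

Compute the nim-sum pairwise:
2 XOR 10 = 8
8 XOR 15 = 7
7 XOR 8 = 15
15 XOR 7 = 8
The overall nim-sum is X = 8. A row of size p has a winning move iff p XOR X < p (reduce it to p XOR X).
  2: 2 XOR 8 = 10 ≥ 2 — no move.
  10: 10 XOR 8 = 2 < 10 — winning move (to 2).
  15: 15 XOR 8 = 7 < 15 — winning move (to 7).
  8: 8 XOR 8 = 0 < 8 — winning move (to 0).
  7: 7 XOR 8 = 15 ≥ 7 — no move.
That gives 3 winning moves.

3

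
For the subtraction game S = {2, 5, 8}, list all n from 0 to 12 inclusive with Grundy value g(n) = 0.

Build the Grundy sequence with g(k) = mex{g(k−s) : s ∈ {2, 5, 8}, s ≤ k}:
k:     0  1  2  3  4  5  6  7  8  9 10 11 12
g(k):  0  0  1  1  0  2  1  0  2  1  0  0  1
The P-positions (g = 0) in 0..12 are 0, 1, 4, 7, 10, 11.

0, 1, 4, 7, 10, 11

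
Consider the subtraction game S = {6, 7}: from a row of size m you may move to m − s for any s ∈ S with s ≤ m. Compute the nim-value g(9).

Grundy values for subtraction set {6, 7}:
k:     0  1  2  3  4  5  6  7  8  9
g(k):  0  0  0  0  0  0  1  1  1  1
So g(9) = 1.

1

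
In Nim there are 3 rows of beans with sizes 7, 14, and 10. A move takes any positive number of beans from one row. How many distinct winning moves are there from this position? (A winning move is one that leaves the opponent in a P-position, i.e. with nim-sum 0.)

3

Nim-sum: 7 ⊕ 14 ⊕ 10 = 3.
The overall nim-sum is X = 3. A row of size p has a winning move iff p XOR X < p (reduce it to p XOR X).
  7: 7 XOR 3 = 4 < 7 — winning move (to 4).
  14: 14 XOR 3 = 13 < 14 — winning move (to 13).
  10: 10 XOR 3 = 9 < 10 — winning move (to 9).
That gives 3 winning moves.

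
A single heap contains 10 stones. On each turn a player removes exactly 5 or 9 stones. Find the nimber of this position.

Compute g(0), g(1), … for moves {5, 9}:
g(0) = mex{} = 0
g(1) = mex{} = 0
g(2) = mex{} = 0
g(3) = mex{} = 0
g(4) = mex{} = 0
g(5) = mex{0} = 1
g(6) = mex{0} = 1
g(7) = mex{0} = 1
g(8) = mex{0} = 1
g(9) = mex{0} = 1
g(10) = mex{0,1} = 2
So g(10) = 2.

2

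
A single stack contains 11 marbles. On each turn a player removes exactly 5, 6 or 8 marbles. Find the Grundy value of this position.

2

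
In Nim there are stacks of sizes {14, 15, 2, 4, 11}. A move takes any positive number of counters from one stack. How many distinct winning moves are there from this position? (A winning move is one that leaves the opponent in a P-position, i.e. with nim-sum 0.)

Write each in binary and XOR column by column:
  1110  (14)
  1111  (15)
  0010  (2)
  0100  (4)
  1011  (11)
  ----
  1100  (12)
The overall nim-sum is X = 12. A stack of size p has a winning move iff p XOR X < p (reduce it to p XOR X).
  14: 14 XOR 12 = 2 < 14 — winning move (to 2).
  15: 15 XOR 12 = 3 < 15 — winning move (to 3).
  2: 2 XOR 12 = 14 ≥ 2 — no move.
  4: 4 XOR 12 = 8 ≥ 4 — no move.
  11: 11 XOR 12 = 7 < 11 — winning move (to 7).
That gives 3 winning moves.

3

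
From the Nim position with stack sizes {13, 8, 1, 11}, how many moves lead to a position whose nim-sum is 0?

3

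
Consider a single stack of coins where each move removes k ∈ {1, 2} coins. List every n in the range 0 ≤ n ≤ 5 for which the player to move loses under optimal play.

0, 3

Grundy values for subtraction set {1, 2}:
g(0) = mex{} = 0
g(1) = mex{0} = 1
g(2) = mex{0,1} = 2
g(3) = mex{1,2} = 0
g(4) = mex{0,2} = 1
g(5) = mex{0,1} = 2
The P-positions (g = 0) in 0..5 are 0, 3.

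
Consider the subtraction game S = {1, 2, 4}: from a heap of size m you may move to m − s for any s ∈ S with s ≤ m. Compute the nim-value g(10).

Grundy values for subtraction set {1, 2, 4}:
g(0) = mex{} = 0
g(1) = mex{0} = 1
g(2) = mex{0,1} = 2
g(3) = mex{1,2} = 0
g(4) = mex{0,2} = 1
g(5) = mex{0,1} = 2
g(6) = mex{1,2} = 0
g(7) = mex{0,2} = 1
g(8) = mex{0,1} = 2
g(9) = mex{1,2} = 0
g(10) = mex{0,2} = 1
So g(10) = 1.

1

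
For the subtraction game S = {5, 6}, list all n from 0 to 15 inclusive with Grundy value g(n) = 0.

0, 1, 2, 3, 4, 11, 12, 13, 14, 15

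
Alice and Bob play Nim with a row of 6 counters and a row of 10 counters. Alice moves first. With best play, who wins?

Alice wins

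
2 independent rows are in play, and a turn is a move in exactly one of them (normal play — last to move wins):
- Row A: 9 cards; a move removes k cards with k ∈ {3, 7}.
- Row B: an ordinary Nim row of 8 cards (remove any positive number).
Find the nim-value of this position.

9

Grundy values for row A (subtraction set {3, 7}):
g(0) = mex{} = 0
g(1) = mex{} = 0
g(2) = mex{} = 0
g(3) = mex{0} = 1
g(4) = mex{0} = 1
g(5) = mex{0} = 1
g(6) = mex{1} = 0
g(7) = mex{0,1} = 2
g(8) = mex{0,1} = 2
g(9) = mex{0} = 1
So g(9) = 1.
Row B is a plain Nim row of size 8, so its Grundy value is 8.
The value of a disjunctive sum is the nim-sum of the parts.
Combined value = 1 ⊕ 8 = 9.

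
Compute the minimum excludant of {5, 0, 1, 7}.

The values 0, 1 are all present; 2 is the first non-negative integer missing from the set.

2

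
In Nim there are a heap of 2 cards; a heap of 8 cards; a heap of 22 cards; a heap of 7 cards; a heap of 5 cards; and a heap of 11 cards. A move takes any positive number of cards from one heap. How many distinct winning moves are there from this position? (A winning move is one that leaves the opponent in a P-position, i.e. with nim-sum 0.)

1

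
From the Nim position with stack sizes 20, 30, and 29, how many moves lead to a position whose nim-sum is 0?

3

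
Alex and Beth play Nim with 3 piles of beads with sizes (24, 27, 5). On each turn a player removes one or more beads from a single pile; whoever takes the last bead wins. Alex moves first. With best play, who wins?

Alex wins

Nim-sum: 24 XOR 27 XOR 5 = 6.
The nim-sum is 6 ≠ 0, so this is an N-position: the player to move can win; Alex has a winning move.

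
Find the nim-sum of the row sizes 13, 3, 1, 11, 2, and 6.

0

Write each in binary and XOR column by column:
  1101  (13)
  0011  (3)
  0001  (1)
  1011  (11)
  0010  (2)
  0110  (6)
  ----
  0000  (0)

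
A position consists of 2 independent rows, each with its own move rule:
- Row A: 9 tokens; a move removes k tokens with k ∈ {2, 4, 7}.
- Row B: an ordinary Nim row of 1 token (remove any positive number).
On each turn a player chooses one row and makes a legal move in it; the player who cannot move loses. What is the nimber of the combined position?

For row A, compute g(0), g(1), … with moves {2, 4, 7}:
g(0) = mex{} = 0
g(1) = mex{} = 0
g(2) = mex{0} = 1
g(3) = mex{0} = 1
g(4) = mex{0,1} = 2
g(5) = mex{0,1} = 2
g(6) = mex{1,2} = 0
g(7) = mex{0,1,2} = 3
g(8) = mex{0,2} = 1
g(9) = mex{1,2,3} = 0
So g(9) = 0.
Row B is a plain Nim row of size 1, so its Grundy value is 1.
The value of a disjunctive sum is the nim-sum of the parts.
Combined value = 0 XOR 1 = 1.

1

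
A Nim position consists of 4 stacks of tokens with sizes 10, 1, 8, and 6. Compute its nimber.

Compute the nim-sum pairwise:
10 ⊕ 1 = 11
11 ⊕ 8 = 3
3 ⊕ 6 = 5

5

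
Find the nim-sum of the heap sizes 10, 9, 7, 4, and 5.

5

Nim-sum: 10 XOR 9 XOR 7 XOR 4 XOR 5 = 5.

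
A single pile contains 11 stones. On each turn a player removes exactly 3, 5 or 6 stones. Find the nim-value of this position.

0

Grundy values for subtraction set {3, 5, 6}:
g(0) = mex{} = 0
g(1) = mex{} = 0
g(2) = mex{} = 0
g(3) = mex{0} = 1
g(4) = mex{0} = 1
g(5) = mex{0} = 1
g(6) = mex{0,1} = 2
g(7) = mex{0,1} = 2
g(8) = mex{0,1} = 2
g(9) = mex{1,2} = 0
g(10) = mex{1,2} = 0
g(11) = mex{1,2} = 0
So g(11) = 0.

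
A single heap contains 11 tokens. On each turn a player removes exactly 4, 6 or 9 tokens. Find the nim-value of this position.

Build the Grundy sequence with g(k) = mex{g(k−s) : s ∈ {4, 6, 9}, s ≤ k}:
g(0) = mex{} = 0
g(1) = mex{} = 0
g(2) = mex{} = 0
g(3) = mex{} = 0
g(4) = mex{0} = 1
g(5) = mex{0} = 1
g(6) = mex{0} = 1
g(7) = mex{0} = 1
g(8) = mex{0,1} = 2
g(9) = mex{0,1} = 2
g(10) = mex{0,1} = 2
g(11) = mex{0,1} = 2
So g(11) = 2.

2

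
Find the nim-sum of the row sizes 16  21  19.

Compute the nim-sum pairwise:
16 ^ 21 = 5
5 ^ 19 = 22

22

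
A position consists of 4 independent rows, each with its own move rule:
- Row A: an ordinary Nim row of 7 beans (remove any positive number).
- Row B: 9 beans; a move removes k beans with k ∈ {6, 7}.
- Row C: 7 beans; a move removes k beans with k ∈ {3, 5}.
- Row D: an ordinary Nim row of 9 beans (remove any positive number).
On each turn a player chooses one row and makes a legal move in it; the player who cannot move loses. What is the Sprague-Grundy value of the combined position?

13

Row A is a plain Nim row of size 7, so its Grundy value is 7.
For row B, compute g(0), g(1), … with moves {6, 7}:
g(0) = mex{} = 0
g(1) = mex{} = 0
g(2) = mex{} = 0
g(3) = mex{} = 0
g(4) = mex{} = 0
g(5) = mex{} = 0
g(6) = mex{0} = 1
g(7) = mex{0} = 1
g(8) = mex{0} = 1
g(9) = mex{0} = 1
So g(9) = 1.
Grundy values for row C (subtraction set {3, 5}):
k:     0  1  2  3  4  5  6  7
g(k):  0  0  0  1  1  1  2  2
So g(7) = 2.
Row D is a plain Nim row of size 9, so its Grundy value is 9.
By the Sprague-Grundy theorem, the Grundy value of a sum of independent games is the XOR of the component values.
Combined value = 7 ⊕ 1 ⊕ 2 ⊕ 9 = 13.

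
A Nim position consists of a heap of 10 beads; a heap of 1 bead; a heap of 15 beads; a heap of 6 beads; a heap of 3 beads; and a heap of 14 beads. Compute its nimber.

15

Nim-sum: 10 ^ 1 ^ 15 ^ 6 ^ 3 ^ 14 = 15.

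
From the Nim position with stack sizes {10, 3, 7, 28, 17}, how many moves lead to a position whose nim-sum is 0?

In binary:
  01010  (10)
  00011  (3)
  00111  (7)
  11100  (28)
  10001  (17)
  -----
  00011  (3)
The overall nim-sum is X = 3. A stack of size p has a winning move iff p XOR X < p (reduce it to p XOR X).
  10: 10 XOR 3 = 9 < 10 — winning move (to 9).
  3: 3 XOR 3 = 0 < 3 — winning move (to 0).
  7: 7 XOR 3 = 4 < 7 — winning move (to 4).
  28: 28 XOR 3 = 31 ≥ 28 — no move.
  17: 17 XOR 3 = 18 ≥ 17 — no move.
That gives 3 winning moves.

3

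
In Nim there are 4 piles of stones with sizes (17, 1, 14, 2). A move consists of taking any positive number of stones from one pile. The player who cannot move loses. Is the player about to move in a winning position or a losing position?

Winning position

Write each in binary and XOR column by column:
  10001  (17)
  00001  (1)
  01110  (14)
  00010  (2)
  -----
  11100  (28)
The nim-sum is 28 ≠ 0, so this is an N-position: the player to move can win.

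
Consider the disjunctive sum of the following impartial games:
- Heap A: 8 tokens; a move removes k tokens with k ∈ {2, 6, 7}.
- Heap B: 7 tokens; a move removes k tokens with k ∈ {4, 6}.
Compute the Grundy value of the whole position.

For heap A, compute g(0), g(1), … with moves {2, 6, 7}:
k:     0  1  2  3  4  5  6  7  8
g(k):  0  0  1  1  0  0  1  1  2
So g(8) = 2.
Build the Grundy sequence for heap B with g(k) = mex{g(k−s) : s ∈ {4, 6}, s ≤ k}:
g(0) = mex{} = 0
g(1) = mex{} = 0
g(2) = mex{} = 0
g(3) = mex{} = 0
g(4) = mex{0} = 1
g(5) = mex{0} = 1
g(6) = mex{0} = 1
g(7) = mex{0} = 1
So g(7) = 1.
The value of a disjunctive sum is the nim-sum of the parts.
Combined value = 2 XOR 1 = 3.

3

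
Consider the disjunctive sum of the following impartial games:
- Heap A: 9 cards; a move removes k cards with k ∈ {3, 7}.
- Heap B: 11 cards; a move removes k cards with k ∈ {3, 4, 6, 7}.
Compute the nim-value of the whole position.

1

For heap A, compute g(0), g(1), … with moves {3, 7}:
k:     0  1  2  3  4  5  6  7  8  9
g(k):  0  0  0  1  1  1  0  2  2  1
So g(9) = 1.
Build the Grundy sequence for heap B with g(k) = mex{g(k−s) : s ∈ {3, 4, 6, 7}, s ≤ k}:
g(0) = mex{} = 0
g(1) = mex{} = 0
g(2) = mex{} = 0
g(3) = mex{0} = 1
g(4) = mex{0} = 1
g(5) = mex{0} = 1
g(6) = mex{0,1} = 2
g(7) = mex{0,1} = 2
g(8) = mex{0,1} = 2
g(9) = mex{0,1,2} = 3
g(10) = mex{1,2} = 0
g(11) = mex{1,2} = 0
So g(11) = 0.
The value of a disjunctive sum is the nim-sum of the parts.
Combined value = 1 XOR 0 = 1.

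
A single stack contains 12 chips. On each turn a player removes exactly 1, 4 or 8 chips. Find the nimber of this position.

Build the Grundy sequence with g(k) = mex{g(k−s) : s ∈ {1, 4, 8}, s ≤ k}:
g(0) = mex{} = 0
g(1) = mex{0} = 1
g(2) = mex{1} = 0
g(3) = mex{0} = 1
g(4) = mex{0,1} = 2
g(5) = mex{1,2} = 0
g(6) = mex{0} = 1
g(7) = mex{1} = 0
g(8) = mex{0,2} = 1
g(9) = mex{0,1} = 2
g(10) = mex{0,1,2} = 3
g(11) = mex{0,1,3} = 2
g(12) = mex{1,2} = 0
So g(12) = 0.

0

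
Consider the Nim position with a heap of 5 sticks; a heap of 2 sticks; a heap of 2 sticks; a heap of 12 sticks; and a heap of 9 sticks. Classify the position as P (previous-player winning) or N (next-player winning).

P-position

Compute the nim-sum pairwise:
5 ⊕ 2 = 7
7 ⊕ 2 = 5
5 ⊕ 12 = 9
9 ⊕ 9 = 0
The nim-sum is 0, so this is a P-position: the player to move is in a losing position under optimal play.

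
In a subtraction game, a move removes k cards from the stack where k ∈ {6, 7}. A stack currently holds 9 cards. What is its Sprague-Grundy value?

1

Grundy values for subtraction set {6, 7}:
g(0) = mex{} = 0
g(1) = mex{} = 0
g(2) = mex{} = 0
g(3) = mex{} = 0
g(4) = mex{} = 0
g(5) = mex{} = 0
g(6) = mex{0} = 1
g(7) = mex{0} = 1
g(8) = mex{0} = 1
g(9) = mex{0} = 1
So g(9) = 1.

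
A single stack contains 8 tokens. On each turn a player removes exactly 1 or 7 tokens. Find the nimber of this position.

Build the Grundy sequence with g(k) = mex{g(k−s) : s ∈ {1, 7}, s ≤ k}:
k:     0  1  2  3  4  5  6  7  8
g(k):  0  1  0  1  0  1  0  1  0
So g(8) = 0.

0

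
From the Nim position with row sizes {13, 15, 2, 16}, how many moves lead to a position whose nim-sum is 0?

Write each in binary and XOR column by column:
  01101  (13)
  01111  (15)
  00010  (2)
  10000  (16)
  -----
  10000  (16)
The overall nim-sum is X = 16. A row of size p has a winning move iff p XOR X < p (reduce it to p XOR X).
  13: 13 XOR 16 = 29 ≥ 13 — no move.
  15: 15 XOR 16 = 31 ≥ 15 — no move.
  2: 2 XOR 16 = 18 ≥ 2 — no move.
  16: 16 XOR 16 = 0 < 16 — winning move (to 0).
That gives 1 winning move.

1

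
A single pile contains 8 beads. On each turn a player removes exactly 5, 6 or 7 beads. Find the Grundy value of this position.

1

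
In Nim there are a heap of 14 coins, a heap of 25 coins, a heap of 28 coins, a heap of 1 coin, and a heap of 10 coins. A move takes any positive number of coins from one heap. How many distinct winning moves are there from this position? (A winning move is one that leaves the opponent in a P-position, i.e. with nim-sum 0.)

0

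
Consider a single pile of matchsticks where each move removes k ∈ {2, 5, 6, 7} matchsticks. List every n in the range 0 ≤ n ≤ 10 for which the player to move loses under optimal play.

0, 1, 4

Grundy values for subtraction set {2, 5, 6, 7}:
g(0) = mex{} = 0
g(1) = mex{} = 0
g(2) = mex{0} = 1
g(3) = mex{0} = 1
g(4) = mex{1} = 0
g(5) = mex{0,1} = 2
g(6) = mex{0} = 1
g(7) = mex{0,1,2} = 3
g(8) = mex{0,1} = 2
g(9) = mex{0,1,3} = 2
g(10) = mex{0,1,2} = 3
The P-positions (g = 0) in 0..10 are 0, 1, 4.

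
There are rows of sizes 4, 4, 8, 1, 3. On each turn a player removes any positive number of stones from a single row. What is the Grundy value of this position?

10

In binary:
  0100  (4)
  0100  (4)
  1000  (8)
  0001  (1)
  0011  (3)
  ----
  1010  (10)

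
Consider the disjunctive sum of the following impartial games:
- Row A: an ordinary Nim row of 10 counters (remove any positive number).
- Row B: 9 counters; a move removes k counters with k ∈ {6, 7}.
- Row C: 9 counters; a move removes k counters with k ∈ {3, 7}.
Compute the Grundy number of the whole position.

10

Row A is a plain Nim row of size 10, so its Grundy value is 10.
For row B, compute g(0), g(1), … with moves {6, 7}:
k:     0  1  2  3  4  5  6  7  8  9
g(k):  0  0  0  0  0  0  1  1  1  1
So g(9) = 1.
Build the Grundy sequence for row C with g(k) = mex{g(k−s) : s ∈ {3, 7}, s ≤ k}:
g(0) = mex{} = 0
g(1) = mex{} = 0
g(2) = mex{} = 0
g(3) = mex{0} = 1
g(4) = mex{0} = 1
g(5) = mex{0} = 1
g(6) = mex{1} = 0
g(7) = mex{0,1} = 2
g(8) = mex{0,1} = 2
g(9) = mex{0} = 1
So g(9) = 1.
By the Sprague-Grundy theorem, the Grundy value of a sum of independent games is the XOR of the component values.
Combined value = 10 XOR 1 XOR 1 = 10.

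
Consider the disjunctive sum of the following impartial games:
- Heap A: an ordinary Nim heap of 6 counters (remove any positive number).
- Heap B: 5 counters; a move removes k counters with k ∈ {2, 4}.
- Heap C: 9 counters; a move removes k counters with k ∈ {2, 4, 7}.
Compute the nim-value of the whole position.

Heap A is a plain Nim heap of size 6, so its Grundy value is 6.
For heap B, compute g(0), g(1), … with moves {2, 4}:
k:     0  1  2  3  4  5
g(k):  0  0  1  1  2  2
So g(5) = 2.
For heap C, compute g(0), g(1), … with moves {2, 4, 7}:
k:     0  1  2  3  4  5  6  7  8  9
g(k):  0  0  1  1  2  2  0  3  1  0
So g(9) = 0.
By the Sprague-Grundy theorem, the Grundy value of a sum of independent games is the XOR of the component values.
Combined value = 6 ⊕ 2 ⊕ 0 = 4.

4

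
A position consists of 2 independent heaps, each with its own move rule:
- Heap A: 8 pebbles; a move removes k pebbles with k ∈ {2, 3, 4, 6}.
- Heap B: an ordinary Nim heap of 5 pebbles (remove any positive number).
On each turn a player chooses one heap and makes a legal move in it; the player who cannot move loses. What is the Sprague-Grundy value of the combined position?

5

For heap A, compute g(0), g(1), … with moves {2, 3, 4, 6}:
g(0) = mex{} = 0
g(1) = mex{} = 0
g(2) = mex{0} = 1
g(3) = mex{0} = 1
g(4) = mex{0,1} = 2
g(5) = mex{0,1} = 2
g(6) = mex{0,1,2} = 3
g(7) = mex{0,1,2} = 3
g(8) = mex{1,2,3} = 0
So g(8) = 0.
Heap B is a plain Nim heap of size 5, so its Grundy value is 5.
By the Sprague-Grundy theorem, the Grundy value of a sum of independent games is the XOR of the component values.
Combined value = 0 ⊕ 5 = 5.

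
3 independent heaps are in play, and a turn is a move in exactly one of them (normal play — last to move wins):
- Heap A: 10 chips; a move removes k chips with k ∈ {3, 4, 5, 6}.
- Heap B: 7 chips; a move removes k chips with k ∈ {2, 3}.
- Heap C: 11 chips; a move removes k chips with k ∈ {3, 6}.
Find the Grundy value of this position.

Build the Grundy sequence for heap A with g(k) = mex{g(k−s) : s ∈ {3, 4, 5, 6}, s ≤ k}:
k:     0  1  2  3  4  5  6  7  8  9 10
g(k):  0  0  0  1  1  1  2  2  2  0  0
So g(10) = 0.
For heap B, compute g(0), g(1), … with moves {2, 3}:
g(0) = mex{} = 0
g(1) = mex{} = 0
g(2) = mex{0} = 1
g(3) = mex{0} = 1
g(4) = mex{0,1} = 2
g(5) = mex{1} = 0
g(6) = mex{1,2} = 0
g(7) = mex{0,2} = 1
So g(7) = 1.
Grundy values for heap C (subtraction set {3, 6}):
k:     0  1  2  3  4  5  6  7  8  9 10 11
g(k):  0  0  0  1  1  1  2  2  2  0  0  0
So g(11) = 0.
The value of a disjunctive sum is the nim-sum of the parts.
Combined value = 0 XOR 1 XOR 0 = 1.

1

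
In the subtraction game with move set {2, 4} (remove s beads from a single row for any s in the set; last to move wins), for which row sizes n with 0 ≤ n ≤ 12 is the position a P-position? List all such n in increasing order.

0, 1, 6, 7, 12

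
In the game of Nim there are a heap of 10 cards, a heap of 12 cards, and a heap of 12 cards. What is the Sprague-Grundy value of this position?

10

Bitwise XOR of the heap sizes:
  1010  (10)
  1100  (12)
  1100  (12)
  ----
  1010  (10)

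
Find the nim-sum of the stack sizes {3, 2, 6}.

7

Nim-sum: 3 ⊕ 2 ⊕ 6 = 7.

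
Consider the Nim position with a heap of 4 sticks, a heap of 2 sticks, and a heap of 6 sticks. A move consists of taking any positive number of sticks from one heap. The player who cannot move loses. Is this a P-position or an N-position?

In binary:
  100  (4)
  010  (2)
  110  (6)
  ---
  000  (0)
The nim-sum is 0, so this is a P-position: the player to move is in a losing position under optimal play.

P-position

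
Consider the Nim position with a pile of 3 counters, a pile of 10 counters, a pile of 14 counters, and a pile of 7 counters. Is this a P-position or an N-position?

Write each in binary and XOR column by column:
  0011  (3)
  1010  (10)
  1110  (14)
  0111  (7)
  ----
  0000  (0)
The nim-sum is 0, so this is a P-position: the player to move is in a losing position under optimal play.

P-position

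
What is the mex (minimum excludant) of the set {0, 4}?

1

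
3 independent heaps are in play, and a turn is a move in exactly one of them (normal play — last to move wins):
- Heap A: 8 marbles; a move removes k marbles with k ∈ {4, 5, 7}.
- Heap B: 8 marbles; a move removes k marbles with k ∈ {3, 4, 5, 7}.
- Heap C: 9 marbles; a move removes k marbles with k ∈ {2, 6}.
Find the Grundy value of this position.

0

Grundy values for heap A (subtraction set {4, 5, 7}):
k:     0  1  2  3  4  5  6  7  8
g(k):  0  0  0  0  1  1  1  1  2
So g(8) = 2.
Build the Grundy sequence for heap B with g(k) = mex{g(k−s) : s ∈ {3, 4, 5, 7}, s ≤ k}:
g(0) = mex{} = 0
g(1) = mex{} = 0
g(2) = mex{} = 0
g(3) = mex{0} = 1
g(4) = mex{0} = 1
g(5) = mex{0} = 1
g(6) = mex{0,1} = 2
g(7) = mex{0,1} = 2
g(8) = mex{0,1} = 2
So g(8) = 2.
Grundy values for heap C (subtraction set {2, 6}):
g(0) = mex{} = 0
g(1) = mex{} = 0
g(2) = mex{0} = 1
g(3) = mex{0} = 1
g(4) = mex{1} = 0
g(5) = mex{1} = 0
g(6) = mex{0} = 1
g(7) = mex{0} = 1
g(8) = mex{1} = 0
g(9) = mex{1} = 0
So g(9) = 0.
The value of a disjunctive sum is the nim-sum of the parts.
Combined value = 2 XOR 2 XOR 0 = 0.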